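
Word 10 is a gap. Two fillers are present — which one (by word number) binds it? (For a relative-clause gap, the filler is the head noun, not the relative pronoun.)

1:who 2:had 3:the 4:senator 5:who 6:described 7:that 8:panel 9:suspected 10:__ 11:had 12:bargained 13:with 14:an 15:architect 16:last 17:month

The marked gap is the subject of "bargained".
Its filler is the fronted wh-phrase "who", at word 1.
(The other dependency links word 4 to a gap after word 5.)

1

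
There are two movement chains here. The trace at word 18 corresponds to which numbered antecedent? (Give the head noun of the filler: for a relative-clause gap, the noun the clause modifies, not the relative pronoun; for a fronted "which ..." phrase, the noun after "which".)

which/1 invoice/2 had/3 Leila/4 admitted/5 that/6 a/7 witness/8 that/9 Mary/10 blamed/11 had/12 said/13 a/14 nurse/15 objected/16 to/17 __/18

The marked gap is the object of the preposition "to" of "objected".
Its filler is the fronted wh-phrase "which invoice", at word 2.
(The other dependency links word 8 to a gap after word 11.)

2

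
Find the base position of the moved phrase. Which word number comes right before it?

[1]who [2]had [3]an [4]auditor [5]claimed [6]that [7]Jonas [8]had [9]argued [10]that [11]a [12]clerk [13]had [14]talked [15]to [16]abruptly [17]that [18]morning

The displaced element is "who" (word 1).
It is linked across 2 clause boundaries (that → that).
It functions as the object of the preposition "to" of "talked", so the gap sits immediately after word 15 ("to").
Base order: An auditor had claimed that Jonas had argued that a clerk had talked to who abruptly that morning.

15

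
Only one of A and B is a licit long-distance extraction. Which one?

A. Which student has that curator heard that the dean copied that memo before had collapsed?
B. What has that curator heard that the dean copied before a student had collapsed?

B

In A, the wh-phrase is extracted from inside an adjunct island (introduced by "before"), which blocks movement.
In B, the extraction path crosses only that-complement boundaries, which are transparent.
So B is grammatical.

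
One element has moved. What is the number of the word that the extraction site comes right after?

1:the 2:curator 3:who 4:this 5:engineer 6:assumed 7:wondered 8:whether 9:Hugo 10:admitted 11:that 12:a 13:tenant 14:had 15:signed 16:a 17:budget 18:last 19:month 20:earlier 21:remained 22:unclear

The displaced element is "the curator" (word 2).
It is linked across 1 clause boundary (Ø).
It functions as the subject of "wondered", so the gap sits immediately after word 6 ("assumed").
Base order: This engineer assumed that the curator wondered whether Hugo admitted that a tenant had signed a budget last month earlier.

6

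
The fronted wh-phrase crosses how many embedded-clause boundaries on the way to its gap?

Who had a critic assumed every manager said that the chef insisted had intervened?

"who" is extracted from the subject of "intervened".
Boundaries crossed, outermost first: [Ø], [that], [Ø] — 3 in total.

3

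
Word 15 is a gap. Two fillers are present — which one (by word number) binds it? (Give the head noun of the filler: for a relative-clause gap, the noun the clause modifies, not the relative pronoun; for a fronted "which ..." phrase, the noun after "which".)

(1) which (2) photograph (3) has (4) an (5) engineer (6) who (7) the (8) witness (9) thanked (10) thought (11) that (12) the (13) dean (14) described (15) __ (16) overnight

The marked gap is the direct object of "described".
Its filler is the fronted wh-phrase "which photograph", at word 2.
(The other dependency links word 5 to a gap after word 9.)

2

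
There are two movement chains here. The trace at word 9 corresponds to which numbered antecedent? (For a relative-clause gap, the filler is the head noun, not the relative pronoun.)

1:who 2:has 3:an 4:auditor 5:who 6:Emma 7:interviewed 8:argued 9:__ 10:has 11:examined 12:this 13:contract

The marked gap is the subject of "examined".
Its filler is the fronted wh-phrase "who", at word 1.
(The other dependency links word 4 to a gap after word 7.)

1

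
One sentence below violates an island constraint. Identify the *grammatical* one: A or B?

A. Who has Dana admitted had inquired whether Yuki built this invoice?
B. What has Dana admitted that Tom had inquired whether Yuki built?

A

In B, the wh-phrase is extracted from inside a wh-island (introduced by "whether"), which blocks movement.
In A, the extraction path crosses only that-complement boundaries, which are transparent.
So A is grammatical.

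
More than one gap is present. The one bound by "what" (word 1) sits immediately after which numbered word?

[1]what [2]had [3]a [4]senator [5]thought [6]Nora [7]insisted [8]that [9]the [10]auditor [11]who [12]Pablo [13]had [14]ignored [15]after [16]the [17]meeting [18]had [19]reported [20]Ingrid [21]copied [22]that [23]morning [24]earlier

The displaced element is "what" (word 1).
It is linked across 3 clause boundaries (Ø → that → Ø).
It functions as the direct object of "copied", so the gap sits immediately after word 21 ("copied").
Base order: A senator had thought Nora insisted that the auditor who Pablo had ignored after the meeting had reported Ingrid copied what that morning earlier.

21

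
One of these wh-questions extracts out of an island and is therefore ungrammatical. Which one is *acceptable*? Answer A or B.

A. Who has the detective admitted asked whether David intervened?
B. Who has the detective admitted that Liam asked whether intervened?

A

In B, the wh-phrase is extracted from inside a wh-island (introduced by "whether"), which blocks movement.
In A, the extraction path crosses only that-complement boundaries, which are transparent.
So A is grammatical.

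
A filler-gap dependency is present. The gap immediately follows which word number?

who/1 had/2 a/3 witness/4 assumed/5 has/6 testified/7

5

The displaced element is "who" (word 1).
It is linked across 1 clause boundary (Ø).
It functions as the subject of "testified", so the gap sits immediately after word 5 ("assumed").
Base order: A witness had assumed that who has testified.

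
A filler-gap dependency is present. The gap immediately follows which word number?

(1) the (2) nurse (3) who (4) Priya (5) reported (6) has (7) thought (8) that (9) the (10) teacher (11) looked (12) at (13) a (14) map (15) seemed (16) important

5

The displaced element is "the nurse" (word 2).
It is linked across 1 clause boundary (Ø).
It functions as the subject of "thought", so the gap sits immediately after word 5 ("reported").
Base order: Priya reported the nurse has thought that the teacher looked at a map.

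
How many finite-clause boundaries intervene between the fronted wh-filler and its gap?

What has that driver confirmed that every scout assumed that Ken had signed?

"what" is extracted from the object of "signed".
Boundaries crossed, outermost first: [that], [that] — 2 in total.

2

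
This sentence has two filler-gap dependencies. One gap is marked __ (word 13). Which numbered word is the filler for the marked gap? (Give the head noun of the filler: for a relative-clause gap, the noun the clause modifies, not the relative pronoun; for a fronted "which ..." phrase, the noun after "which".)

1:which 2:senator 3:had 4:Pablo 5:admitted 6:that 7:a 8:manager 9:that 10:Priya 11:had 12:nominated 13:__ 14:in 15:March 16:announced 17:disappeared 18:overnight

8

The marked gap is inside the relative clause, the direct object of "nominated".
Its filler is the head noun "manager" (via "that"), at word 8.
(The other dependency links word 2 to a gap after word 16.)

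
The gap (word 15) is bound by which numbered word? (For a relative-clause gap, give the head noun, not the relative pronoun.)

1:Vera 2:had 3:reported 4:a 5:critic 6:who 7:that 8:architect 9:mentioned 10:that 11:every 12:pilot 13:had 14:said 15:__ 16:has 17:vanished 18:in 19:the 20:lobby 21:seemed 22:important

5

The gap at 15 is the subject of "vanished", inside a relative clause.
The relative pronoun is "who" (word 6); it is bound by the head noun immediately before it.
Its filler is the head noun "critic", at word 5.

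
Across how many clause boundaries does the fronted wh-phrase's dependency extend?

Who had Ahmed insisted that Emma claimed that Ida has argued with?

"who" is extracted from the PP object of "argued".
Boundaries crossed, outermost first: [that], [that] — 2 in total.

2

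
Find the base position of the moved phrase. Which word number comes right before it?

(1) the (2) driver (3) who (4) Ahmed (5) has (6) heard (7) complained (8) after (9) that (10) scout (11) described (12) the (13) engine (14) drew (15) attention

6

The displaced element is "the driver" (word 2).
It is linked across 1 clause boundary (Ø).
It functions as the subject of "complained", so the gap sits immediately after word 6 ("heard").
Base order: Ahmed has heard the driver complained after that scout described the engine.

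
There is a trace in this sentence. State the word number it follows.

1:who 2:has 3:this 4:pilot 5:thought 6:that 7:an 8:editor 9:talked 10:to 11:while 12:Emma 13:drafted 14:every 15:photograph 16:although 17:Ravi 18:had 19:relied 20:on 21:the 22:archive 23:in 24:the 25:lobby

10

The displaced element is "who" (word 1).
It is linked across 1 clause boundary (that).
It functions as the object of the preposition "to" of "talked", so the gap sits immediately after word 10 ("to").
Base order: This pilot has thought that an editor talked to who while Emma drafted every photograph although Ravi had relied on the archive in the lobby.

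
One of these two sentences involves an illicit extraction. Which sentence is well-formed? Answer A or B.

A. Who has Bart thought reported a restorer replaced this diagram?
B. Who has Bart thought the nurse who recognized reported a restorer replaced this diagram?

A

In B, the wh-phrase is extracted from inside a complex-NP island (relative clause) (introduced by "who"), which blocks movement.
In A, the extraction path crosses only that-complement boundaries, which are transparent.
So A is grammatical.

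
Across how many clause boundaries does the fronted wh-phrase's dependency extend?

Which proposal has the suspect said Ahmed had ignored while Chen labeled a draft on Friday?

1

"which proposal" is extracted from the object of "ignored".
Boundaries crossed, outermost first: [Ø] — 1 in total.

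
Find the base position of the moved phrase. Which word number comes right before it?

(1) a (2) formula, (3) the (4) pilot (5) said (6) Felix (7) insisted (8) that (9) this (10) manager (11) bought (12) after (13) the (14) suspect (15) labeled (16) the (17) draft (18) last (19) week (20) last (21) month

11

The displaced element is "a formula" (word 2).
It is linked across 2 clause boundaries (Ø → that).
It functions as the direct object of "bought", so the gap sits immediately after word 11 ("bought").
Base order: The pilot said Felix insisted that this manager bought a formula after the suspect labeled the draft last week last month.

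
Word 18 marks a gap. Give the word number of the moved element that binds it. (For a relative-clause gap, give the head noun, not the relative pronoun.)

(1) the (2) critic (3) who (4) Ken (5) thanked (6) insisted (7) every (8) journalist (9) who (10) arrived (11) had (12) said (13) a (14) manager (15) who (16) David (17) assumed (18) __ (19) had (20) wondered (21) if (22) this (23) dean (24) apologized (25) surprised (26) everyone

14

The gap at 18 is the subject of "wondered", inside a relative clause.
The relative pronoun is "who" (word 15); it is bound by the head noun immediately before it.
Its filler is the head noun "manager", at word 14.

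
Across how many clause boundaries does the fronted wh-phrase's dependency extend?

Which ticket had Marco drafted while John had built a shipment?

0

"which ticket" originates inside the matrix clause — no clause boundary is crossed.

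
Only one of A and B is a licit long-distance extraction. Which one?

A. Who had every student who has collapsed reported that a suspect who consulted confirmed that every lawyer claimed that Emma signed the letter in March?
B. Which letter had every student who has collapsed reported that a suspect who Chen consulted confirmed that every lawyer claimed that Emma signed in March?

B

In A, the wh-phrase is extracted from inside a complex-NP island (relative clause) (introduced by "who"), which blocks movement.
In B, the extraction path crosses only that-complement boundaries, which are transparent.
So B is grammatical.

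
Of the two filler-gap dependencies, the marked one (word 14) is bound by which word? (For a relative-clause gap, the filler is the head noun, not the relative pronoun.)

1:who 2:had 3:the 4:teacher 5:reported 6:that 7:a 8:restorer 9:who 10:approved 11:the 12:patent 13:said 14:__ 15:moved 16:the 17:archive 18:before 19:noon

The marked gap is the subject of "moved".
Its filler is the fronted wh-phrase "who", at word 1.
(The other dependency links word 8 to a gap after word 9.)

1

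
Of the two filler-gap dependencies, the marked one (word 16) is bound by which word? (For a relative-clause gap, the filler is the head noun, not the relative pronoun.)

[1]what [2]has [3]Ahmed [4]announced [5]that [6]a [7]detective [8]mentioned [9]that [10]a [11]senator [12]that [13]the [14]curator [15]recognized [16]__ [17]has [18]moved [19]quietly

The marked gap is inside the relative clause, the direct object of "recognized".
Its filler is the head noun "senator" (via "that"), at word 11.
(The other dependency links word 1 to a gap after word 18.)

11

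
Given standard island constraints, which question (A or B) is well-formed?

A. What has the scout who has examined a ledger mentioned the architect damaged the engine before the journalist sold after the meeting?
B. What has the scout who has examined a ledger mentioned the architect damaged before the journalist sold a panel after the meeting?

In A, the wh-phrase is extracted from inside an adjunct island (introduced by "before"), which blocks movement.
In B, the extraction path crosses only that-complement boundaries, which are transparent.
So B is grammatical.

B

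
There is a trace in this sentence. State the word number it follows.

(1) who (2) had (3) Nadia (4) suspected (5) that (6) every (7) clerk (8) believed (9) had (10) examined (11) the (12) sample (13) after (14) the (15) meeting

The displaced element is "who" (word 1).
It is linked across 2 clause boundaries (that → Ø).
It functions as the subject of "examined", so the gap sits immediately after word 8 ("believed").
Base order: Nadia had suspected that every clerk believed who had examined the sample after the meeting.

8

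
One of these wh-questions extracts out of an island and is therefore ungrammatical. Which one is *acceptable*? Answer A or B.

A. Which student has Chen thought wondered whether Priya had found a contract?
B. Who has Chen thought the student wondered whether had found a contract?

In B, the wh-phrase is extracted from inside a wh-island (introduced by "whether"), which blocks movement.
In A, the extraction path crosses only that-complement boundaries, which are transparent.
So A is grammatical.

A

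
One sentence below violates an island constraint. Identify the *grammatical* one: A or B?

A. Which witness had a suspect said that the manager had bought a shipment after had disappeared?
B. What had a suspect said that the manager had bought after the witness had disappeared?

In A, the wh-phrase is extracted from inside an adjunct island (introduced by "after"), which blocks movement.
In B, the extraction path crosses only that-complement boundaries, which are transparent.
So B is grammatical.

B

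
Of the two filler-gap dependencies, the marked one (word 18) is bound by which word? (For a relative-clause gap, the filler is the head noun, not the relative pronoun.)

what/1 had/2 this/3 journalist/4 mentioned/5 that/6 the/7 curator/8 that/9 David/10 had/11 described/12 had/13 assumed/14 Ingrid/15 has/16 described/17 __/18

1

The marked gap is the direct object of "described".
Its filler is the fronted wh-phrase "what", at word 1.
(The other dependency links word 8 to a gap after word 12.)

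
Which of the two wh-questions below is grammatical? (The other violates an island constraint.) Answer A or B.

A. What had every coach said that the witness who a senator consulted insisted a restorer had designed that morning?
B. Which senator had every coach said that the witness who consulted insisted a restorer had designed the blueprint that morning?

In B, the wh-phrase is extracted from inside a complex-NP island (relative clause) (introduced by "who"), which blocks movement.
In A, the extraction path crosses only that-complement boundaries, which are transparent.
So A is grammatical.

A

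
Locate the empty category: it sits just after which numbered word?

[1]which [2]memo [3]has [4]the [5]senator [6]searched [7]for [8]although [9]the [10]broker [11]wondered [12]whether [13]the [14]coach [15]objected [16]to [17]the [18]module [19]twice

The displaced element is "which memo" (word 2).
It functions as the object of the preposition "for" of "searched", so the gap sits immediately after word 7 ("for").
Base order: The senator has searched for which memo although the broker wondered whether the coach objected to the module twice.

7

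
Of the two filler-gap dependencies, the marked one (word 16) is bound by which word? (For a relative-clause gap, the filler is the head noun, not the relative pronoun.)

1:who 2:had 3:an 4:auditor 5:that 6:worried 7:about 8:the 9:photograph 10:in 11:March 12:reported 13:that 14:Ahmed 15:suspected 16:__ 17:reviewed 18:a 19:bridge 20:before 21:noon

1

The marked gap is the subject of "reviewed".
Its filler is the fronted wh-phrase "who", at word 1.
(The other dependency links word 4 to a gap after word 5.)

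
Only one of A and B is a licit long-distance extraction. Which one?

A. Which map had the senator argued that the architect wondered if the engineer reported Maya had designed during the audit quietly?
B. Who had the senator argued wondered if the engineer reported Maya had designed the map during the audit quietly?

In A, the wh-phrase is extracted from inside a wh-island (introduced by "if"), which blocks movement.
In B, the extraction path crosses only that-complement boundaries, which are transparent.
So B is grammatical.

B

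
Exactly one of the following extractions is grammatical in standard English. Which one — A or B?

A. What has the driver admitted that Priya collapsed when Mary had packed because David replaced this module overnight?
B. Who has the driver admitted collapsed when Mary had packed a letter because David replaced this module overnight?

B

In A, the wh-phrase is extracted from inside an adjunct island (introduced by "when"), which blocks movement.
In B, the extraction path crosses only that-complement boundaries, which are transparent.
So B is grammatical.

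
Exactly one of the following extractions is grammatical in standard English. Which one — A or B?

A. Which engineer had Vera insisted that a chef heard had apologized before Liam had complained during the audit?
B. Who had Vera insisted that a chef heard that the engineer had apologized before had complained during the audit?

In B, the wh-phrase is extracted from inside an adjunct island (introduced by "before"), which blocks movement.
In A, the extraction path crosses only that-complement boundaries, which are transparent.
So A is grammatical.

A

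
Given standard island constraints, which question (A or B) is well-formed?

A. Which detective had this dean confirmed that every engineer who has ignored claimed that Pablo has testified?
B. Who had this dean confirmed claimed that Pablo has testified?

In A, the wh-phrase is extracted from inside a complex-NP island (relative clause) (introduced by "who"), which blocks movement.
In B, the extraction path crosses only that-complement boundaries, which are transparent.
So B is grammatical.

B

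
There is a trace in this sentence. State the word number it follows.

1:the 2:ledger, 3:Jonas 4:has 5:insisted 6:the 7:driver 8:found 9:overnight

The displaced element is "the ledger" (word 2).
It is linked across 1 clause boundary (Ø).
It functions as the direct object of "found", so the gap sits immediately after word 8 ("found").
Base order: Jonas has insisted the driver found the ledger overnight.

8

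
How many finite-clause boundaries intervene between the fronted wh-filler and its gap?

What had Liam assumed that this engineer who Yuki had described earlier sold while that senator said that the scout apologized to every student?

"what" is extracted from the object of "sold".
Boundaries crossed, outermost first: [that] — 1 in total.

1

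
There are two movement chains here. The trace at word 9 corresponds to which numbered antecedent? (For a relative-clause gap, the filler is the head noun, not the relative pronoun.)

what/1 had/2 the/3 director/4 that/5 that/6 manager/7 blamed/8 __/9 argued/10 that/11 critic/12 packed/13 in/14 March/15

4

The marked gap is inside the relative clause, the direct object of "blamed".
Its filler is the head noun "director" (via "that"), at word 4.
(The other dependency links word 1 to a gap after word 13.)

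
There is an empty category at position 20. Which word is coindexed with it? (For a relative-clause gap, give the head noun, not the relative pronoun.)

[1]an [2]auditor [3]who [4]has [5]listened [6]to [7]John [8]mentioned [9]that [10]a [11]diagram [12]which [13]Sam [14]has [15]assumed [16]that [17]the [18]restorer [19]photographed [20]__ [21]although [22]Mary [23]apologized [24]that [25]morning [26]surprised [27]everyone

11

The gap at 20 is the object of "photographed", inside a relative clause.
The relative pronoun is "which" (word 12); it is bound by the head noun immediately before it.
Its filler is the head noun "diagram", at word 11.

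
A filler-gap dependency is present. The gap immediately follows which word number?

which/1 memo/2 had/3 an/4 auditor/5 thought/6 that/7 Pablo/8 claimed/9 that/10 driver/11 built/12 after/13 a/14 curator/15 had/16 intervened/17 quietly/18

The displaced element is "which memo" (word 2).
It is linked across 2 clause boundaries (that → Ø).
It functions as the direct object of "built", so the gap sits immediately after word 12 ("built").
Base order: An auditor had thought that Pablo claimed that driver built which memo after a curator had intervened quietly.

12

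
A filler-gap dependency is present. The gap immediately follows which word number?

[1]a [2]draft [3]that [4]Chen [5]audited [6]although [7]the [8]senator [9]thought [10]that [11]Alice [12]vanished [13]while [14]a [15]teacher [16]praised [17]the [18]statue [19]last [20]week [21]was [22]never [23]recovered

The displaced element is "a draft" (word 2).
It functions as the direct object of "audited", so the gap sits immediately after word 5 ("audited").
Base order: Chen audited a draft although the senator thought that Alice vanished while a teacher praised the statue last week.

5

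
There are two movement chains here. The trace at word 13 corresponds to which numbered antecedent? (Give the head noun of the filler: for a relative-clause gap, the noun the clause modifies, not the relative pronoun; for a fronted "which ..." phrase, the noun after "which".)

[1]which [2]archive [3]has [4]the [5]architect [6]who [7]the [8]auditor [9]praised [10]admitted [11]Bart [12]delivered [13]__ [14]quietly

2

The marked gap is the direct object of "delivered".
Its filler is the fronted wh-phrase "which archive", at word 2.
(The other dependency links word 5 to a gap after word 9.)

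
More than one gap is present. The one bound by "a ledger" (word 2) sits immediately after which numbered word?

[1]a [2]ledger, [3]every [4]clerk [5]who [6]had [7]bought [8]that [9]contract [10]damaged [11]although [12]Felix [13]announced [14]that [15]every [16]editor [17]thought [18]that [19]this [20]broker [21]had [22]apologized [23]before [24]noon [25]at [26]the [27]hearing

The displaced element is "a ledger" (word 2).
It functions as the direct object of "damaged", so the gap sits immediately after word 10 ("damaged").
Base order: Every clerk who had bought that contract damaged a ledger although Felix announced that every editor thought that this broker had apologized before noon at the hearing.

10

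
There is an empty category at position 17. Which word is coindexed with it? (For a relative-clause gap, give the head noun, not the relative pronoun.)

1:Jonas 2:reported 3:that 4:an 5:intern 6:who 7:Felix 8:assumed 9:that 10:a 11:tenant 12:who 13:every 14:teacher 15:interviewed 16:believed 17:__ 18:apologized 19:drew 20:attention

The gap at 17 is the subject of "apologized", inside a relative clause.
The relative pronoun is "who" (word 6); it is bound by the head noun immediately before it.
Its filler is the head noun "intern", at word 5.

5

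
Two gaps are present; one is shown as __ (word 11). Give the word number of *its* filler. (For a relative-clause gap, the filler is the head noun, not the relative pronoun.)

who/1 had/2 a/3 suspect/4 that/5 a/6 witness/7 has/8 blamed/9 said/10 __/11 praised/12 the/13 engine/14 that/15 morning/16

1

The marked gap is the subject of "praised".
Its filler is the fronted wh-phrase "who", at word 1.
(The other dependency links word 4 to a gap after word 9.)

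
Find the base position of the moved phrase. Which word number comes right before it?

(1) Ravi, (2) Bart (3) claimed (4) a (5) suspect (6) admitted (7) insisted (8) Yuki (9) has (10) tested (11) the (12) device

The displaced element is "Ravi" (word 1).
It is linked across 2 clause boundaries (Ø → Ø).
It functions as the subject of "insisted", so the gap sits immediately after word 6 ("admitted").
Base order: Bart claimed a suspect admitted that Ravi insisted Yuki has tested the device.

6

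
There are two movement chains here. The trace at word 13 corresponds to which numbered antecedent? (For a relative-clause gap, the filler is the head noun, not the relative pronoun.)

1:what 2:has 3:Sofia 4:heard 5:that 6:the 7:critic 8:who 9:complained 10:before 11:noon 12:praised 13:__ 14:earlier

1

The marked gap is the direct object of "praised".
Its filler is the fronted wh-phrase "what", at word 1.
(The other dependency links word 7 to a gap after word 8.)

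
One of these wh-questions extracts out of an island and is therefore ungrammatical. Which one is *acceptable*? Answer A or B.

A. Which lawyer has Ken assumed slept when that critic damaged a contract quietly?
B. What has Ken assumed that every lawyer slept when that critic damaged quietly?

In B, the wh-phrase is extracted from inside an adjunct island (introduced by "when"), which blocks movement.
In A, the extraction path crosses only that-complement boundaries, which are transparent.
So A is grammatical.

A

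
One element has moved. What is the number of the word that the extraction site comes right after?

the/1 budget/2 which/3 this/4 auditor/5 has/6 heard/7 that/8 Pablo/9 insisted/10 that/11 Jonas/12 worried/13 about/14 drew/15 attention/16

The displaced element is "the budget" (word 2).
It is linked across 2 clause boundaries (that → that).
It functions as the object of the preposition "about" of "worried", so the gap sits immediately after word 14 ("about").
Base order: This auditor has heard that Pablo insisted that Jonas worried about the budget.

14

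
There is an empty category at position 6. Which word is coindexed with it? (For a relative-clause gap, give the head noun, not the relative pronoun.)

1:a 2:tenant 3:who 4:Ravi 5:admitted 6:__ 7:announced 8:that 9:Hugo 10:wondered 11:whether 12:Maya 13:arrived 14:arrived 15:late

2

The gap at 6 is the subject of "announced", inside a relative clause.
The relative pronoun is "who" (word 3); it is bound by the head noun immediately before it.
Its filler is the head noun "tenant", at word 2.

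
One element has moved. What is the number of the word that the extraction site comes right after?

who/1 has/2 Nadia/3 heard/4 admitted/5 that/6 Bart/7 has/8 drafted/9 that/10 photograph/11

The displaced element is "who" (word 1).
It is linked across 1 clause boundary (Ø).
It functions as the subject of "admitted", so the gap sits immediately after word 4 ("heard").
Base order: Nadia has heard that who admitted that Bart has drafted that photograph.

4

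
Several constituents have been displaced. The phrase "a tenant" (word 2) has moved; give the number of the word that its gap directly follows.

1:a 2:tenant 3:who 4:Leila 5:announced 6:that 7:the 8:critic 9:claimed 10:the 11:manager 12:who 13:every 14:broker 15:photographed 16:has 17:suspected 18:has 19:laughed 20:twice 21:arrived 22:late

The displaced element is "a tenant" (word 2).
It is linked across 3 clause boundaries (that → Ø → Ø).
It functions as the subject of "laughed", so the gap sits immediately after word 17 ("suspected").
Base order: Leila announced that the critic claimed the manager who every broker photographed has suspected that a tenant has laughed twice.

17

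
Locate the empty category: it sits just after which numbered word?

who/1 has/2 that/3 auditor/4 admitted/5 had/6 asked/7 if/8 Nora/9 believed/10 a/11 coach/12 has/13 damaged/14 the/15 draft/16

The displaced element is "who" (word 1).
It is linked across 1 clause boundary (Ø).
It functions as the subject of "asked", so the gap sits immediately after word 5 ("admitted").
Base order: That auditor has admitted that who had asked if Nora believed a coach has damaged the draft.

5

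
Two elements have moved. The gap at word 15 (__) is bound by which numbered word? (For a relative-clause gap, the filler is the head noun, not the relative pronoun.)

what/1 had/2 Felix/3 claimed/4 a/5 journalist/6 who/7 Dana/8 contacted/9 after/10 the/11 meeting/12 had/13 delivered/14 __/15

The marked gap is the direct object of "delivered".
Its filler is the fronted wh-phrase "what", at word 1.
(The other dependency links word 6 to a gap after word 9.)

1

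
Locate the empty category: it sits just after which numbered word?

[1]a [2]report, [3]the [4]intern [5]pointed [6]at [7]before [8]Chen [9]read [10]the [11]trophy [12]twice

The displaced element is "a report" (word 2).
It functions as the object of the preposition "at" of "pointed", so the gap sits immediately after word 6 ("at").
Base order: The intern pointed at a report before Chen read the trophy twice.

6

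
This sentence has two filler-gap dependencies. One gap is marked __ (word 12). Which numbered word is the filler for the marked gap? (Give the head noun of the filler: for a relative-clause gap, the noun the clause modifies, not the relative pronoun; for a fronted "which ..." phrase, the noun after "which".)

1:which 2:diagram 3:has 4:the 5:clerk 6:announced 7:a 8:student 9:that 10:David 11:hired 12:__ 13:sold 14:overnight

8

The marked gap is inside the relative clause, the direct object of "hired".
Its filler is the head noun "student" (via "that"), at word 8.
(The other dependency links word 2 to a gap after word 13.)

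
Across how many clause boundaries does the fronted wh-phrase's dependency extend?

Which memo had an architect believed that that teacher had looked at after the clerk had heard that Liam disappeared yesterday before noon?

1

"which memo" is extracted from the PP object of "looked".
Boundaries crossed, outermost first: [that] — 1 in total.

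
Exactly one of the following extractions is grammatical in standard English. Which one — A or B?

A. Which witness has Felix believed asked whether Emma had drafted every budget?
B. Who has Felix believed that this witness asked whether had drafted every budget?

A

In B, the wh-phrase is extracted from inside a wh-island (introduced by "whether"), which blocks movement.
In A, the extraction path crosses only that-complement boundaries, which are transparent.
So A is grammatical.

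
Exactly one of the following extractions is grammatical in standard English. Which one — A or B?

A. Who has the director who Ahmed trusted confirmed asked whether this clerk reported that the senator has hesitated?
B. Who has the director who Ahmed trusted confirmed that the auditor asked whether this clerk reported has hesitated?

A

In B, the wh-phrase is extracted from inside a wh-island (introduced by "whether"), which blocks movement.
In A, the extraction path crosses only that-complement boundaries, which are transparent.
So A is grammatical.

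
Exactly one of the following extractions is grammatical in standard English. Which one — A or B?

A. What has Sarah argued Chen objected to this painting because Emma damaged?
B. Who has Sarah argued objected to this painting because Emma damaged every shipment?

B

In A, the wh-phrase is extracted from inside an adjunct island (introduced by "because"), which blocks movement.
In B, the extraction path crosses only that-complement boundaries, which are transparent.
So B is grammatical.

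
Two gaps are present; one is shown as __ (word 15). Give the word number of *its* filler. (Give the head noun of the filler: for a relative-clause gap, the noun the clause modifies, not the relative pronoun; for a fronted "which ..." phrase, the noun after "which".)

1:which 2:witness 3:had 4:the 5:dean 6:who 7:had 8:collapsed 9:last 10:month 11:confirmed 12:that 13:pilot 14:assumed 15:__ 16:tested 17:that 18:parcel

The marked gap is the subject of "tested".
Its filler is the fronted wh-phrase "which witness", at word 2.
(The other dependency links word 5 to a gap after word 6.)

2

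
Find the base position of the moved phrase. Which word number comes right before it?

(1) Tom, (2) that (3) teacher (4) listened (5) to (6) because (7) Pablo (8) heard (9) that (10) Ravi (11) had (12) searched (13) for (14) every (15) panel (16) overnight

5

The displaced element is "Tom" (word 1).
It functions as the object of the preposition "to" of "listened", so the gap sits immediately after word 5 ("to").
Base order: That teacher listened to Tom because Pablo heard that Ravi had searched for every panel overnight.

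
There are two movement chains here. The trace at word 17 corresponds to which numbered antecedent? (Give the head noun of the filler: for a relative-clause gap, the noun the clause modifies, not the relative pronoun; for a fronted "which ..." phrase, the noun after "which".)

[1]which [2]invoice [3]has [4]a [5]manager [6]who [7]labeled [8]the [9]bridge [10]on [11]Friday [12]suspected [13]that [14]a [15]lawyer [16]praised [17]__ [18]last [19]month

The marked gap is the direct object of "praised".
Its filler is the fronted wh-phrase "which invoice", at word 2.
(The other dependency links word 5 to a gap after word 6.)

2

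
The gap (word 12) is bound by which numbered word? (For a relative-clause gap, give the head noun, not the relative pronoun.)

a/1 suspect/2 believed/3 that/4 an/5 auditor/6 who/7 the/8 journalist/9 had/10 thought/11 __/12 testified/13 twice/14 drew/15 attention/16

6

The gap at 12 is the subject of "testified", inside a relative clause.
The relative pronoun is "who" (word 7); it is bound by the head noun immediately before it.
Its filler is the head noun "auditor", at word 6.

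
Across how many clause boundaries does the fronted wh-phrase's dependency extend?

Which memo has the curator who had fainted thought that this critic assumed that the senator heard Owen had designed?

"which memo" is extracted from the object of "designed".
Boundaries crossed, outermost first: [that], [that], [Ø] — 3 in total.

3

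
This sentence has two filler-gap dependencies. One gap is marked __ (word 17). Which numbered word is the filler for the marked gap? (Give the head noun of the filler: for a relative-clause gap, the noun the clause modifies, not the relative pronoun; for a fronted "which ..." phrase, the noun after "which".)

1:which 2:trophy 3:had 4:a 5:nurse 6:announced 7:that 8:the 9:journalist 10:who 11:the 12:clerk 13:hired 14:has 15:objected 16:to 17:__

2

The marked gap is the object of the preposition "to" of "objected".
Its filler is the fronted wh-phrase "which trophy", at word 2.
(The other dependency links word 9 to a gap after word 13.)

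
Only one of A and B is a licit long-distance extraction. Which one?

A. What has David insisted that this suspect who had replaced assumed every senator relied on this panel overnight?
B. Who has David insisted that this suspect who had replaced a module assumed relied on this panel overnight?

In A, the wh-phrase is extracted from inside a complex-NP island (relative clause) (introduced by "who"), which blocks movement.
In B, the extraction path crosses only that-complement boundaries, which are transparent.
So B is grammatical.

B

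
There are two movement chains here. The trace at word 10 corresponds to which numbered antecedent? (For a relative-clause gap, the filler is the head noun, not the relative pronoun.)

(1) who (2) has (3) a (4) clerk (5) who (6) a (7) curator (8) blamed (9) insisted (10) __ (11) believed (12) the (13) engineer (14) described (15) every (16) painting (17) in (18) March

1

The marked gap is the subject of "believed".
Its filler is the fronted wh-phrase "who", at word 1.
(The other dependency links word 4 to a gap after word 8.)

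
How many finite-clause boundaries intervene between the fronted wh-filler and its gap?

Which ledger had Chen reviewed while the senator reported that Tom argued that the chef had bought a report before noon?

"which ledger" originates inside the matrix clause — no clause boundary is crossed.

0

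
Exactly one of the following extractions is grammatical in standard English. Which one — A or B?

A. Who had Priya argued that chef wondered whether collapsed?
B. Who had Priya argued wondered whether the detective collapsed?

B

In A, the wh-phrase is extracted from inside a wh-island (introduced by "whether"), which blocks movement.
In B, the extraction path crosses only that-complement boundaries, which are transparent.
So B is grammatical.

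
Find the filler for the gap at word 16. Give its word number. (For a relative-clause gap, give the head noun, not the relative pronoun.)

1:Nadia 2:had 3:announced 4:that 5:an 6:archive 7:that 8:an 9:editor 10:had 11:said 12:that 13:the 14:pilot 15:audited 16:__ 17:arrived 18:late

6

The gap at 16 is the object of "audited", inside a relative clause.
The relative pronoun is "that" (word 7); it is bound by the head noun immediately before it.
Its filler is the head noun "archive", at word 6.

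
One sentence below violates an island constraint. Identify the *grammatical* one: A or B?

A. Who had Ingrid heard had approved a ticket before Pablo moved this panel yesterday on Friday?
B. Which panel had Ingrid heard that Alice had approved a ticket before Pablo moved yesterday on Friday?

In B, the wh-phrase is extracted from inside an adjunct island (introduced by "before"), which blocks movement.
In A, the extraction path crosses only that-complement boundaries, which are transparent.
So A is grammatical.

A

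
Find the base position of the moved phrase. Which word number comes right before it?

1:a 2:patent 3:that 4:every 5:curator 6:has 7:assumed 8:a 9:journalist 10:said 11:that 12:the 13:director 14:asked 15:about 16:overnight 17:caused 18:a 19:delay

The displaced element is "a patent" (word 2).
It is linked across 2 clause boundaries (Ø → that).
It functions as the object of the preposition "about" of "asked", so the gap sits immediately after word 15 ("about").
Base order: Every curator has assumed a journalist said that the director asked about a patent overnight.

15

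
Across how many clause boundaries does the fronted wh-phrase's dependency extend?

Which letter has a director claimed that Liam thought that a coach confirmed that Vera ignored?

3

"which letter" is extracted from the object of "ignored".
Boundaries crossed, outermost first: [that], [that], [that] — 3 in total.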